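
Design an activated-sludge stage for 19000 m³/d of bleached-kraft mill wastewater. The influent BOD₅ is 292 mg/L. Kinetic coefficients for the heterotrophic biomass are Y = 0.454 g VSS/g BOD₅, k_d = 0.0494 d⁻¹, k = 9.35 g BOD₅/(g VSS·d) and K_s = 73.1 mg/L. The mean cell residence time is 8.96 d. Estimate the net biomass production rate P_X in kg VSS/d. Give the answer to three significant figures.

P_X ≈ 1730 kg VSS/d

For a completely mixed reactor with recycle the Lawrence–McCarty relation gives S = K_s·(1 + k_d·θ_c) / [θ_c·(Y·k − k_d) − 1] = 73.1 × (1 + 0.0494 × 8.96) / [8.96 × (0.454 × 9.35 − 0.0494) − 1] = 105.5 / 36.59 = 2.882 mg/L.
The observed yield is Y_obs = Y/(1 + k_d·θ_c) = 0.454 / (1 + 0.0494 × 8.96) = 0.454 / 1.443 = 0.3147 g VSS per g BOD₅ removed.
Q·(S₀ − S) = 19000 × (292 − 2.88) × 10⁻³ = 5493 kg/d removed.
So the net sludge growth is P_X = 0.3147 × 5493 = 1729 kg VSS/d.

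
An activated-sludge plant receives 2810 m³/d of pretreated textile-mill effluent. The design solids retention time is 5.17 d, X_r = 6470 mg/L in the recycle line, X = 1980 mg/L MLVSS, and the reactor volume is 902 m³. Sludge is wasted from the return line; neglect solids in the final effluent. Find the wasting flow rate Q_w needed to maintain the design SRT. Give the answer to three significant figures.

Wasting from the return line (neglecting effluent solids): Q_w = V·X / (θ_c·X_r) = 902.0 × 1980 / (5.17 × 6470) = 53.39 m³/d.

Q_w ≈ 53.4 m³/d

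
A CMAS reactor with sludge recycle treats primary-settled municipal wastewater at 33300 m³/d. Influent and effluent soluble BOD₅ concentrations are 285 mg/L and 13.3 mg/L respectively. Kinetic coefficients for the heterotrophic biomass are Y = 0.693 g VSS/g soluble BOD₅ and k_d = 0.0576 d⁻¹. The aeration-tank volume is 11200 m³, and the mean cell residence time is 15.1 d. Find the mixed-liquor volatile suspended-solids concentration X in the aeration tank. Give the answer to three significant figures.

X ≈ 4520 mg/L

X = Y·Q·ΔS·θ_c / [V·(1 + k_d θ_c)] = 0.693 × 33300 × (285 − 13.3) × 15.1 / [11200 × (1 + 0.0576 × 15.1)] = 4521 mg/L.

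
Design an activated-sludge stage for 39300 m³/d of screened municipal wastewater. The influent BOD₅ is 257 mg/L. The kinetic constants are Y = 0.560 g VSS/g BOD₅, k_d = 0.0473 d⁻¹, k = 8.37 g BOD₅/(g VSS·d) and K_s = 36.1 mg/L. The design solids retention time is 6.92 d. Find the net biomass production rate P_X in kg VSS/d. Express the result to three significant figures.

P_X ≈ 4240 kg VSS/d

For a completely mixed reactor with recycle the Lawrence–McCarty relation gives S = K_s·(1 + k_d·θ_c) / [θ_c·(Y·k − k_d) − 1] = 36.1 × (1 + 0.0473 × 6.92) / [6.92 × (0.560 × 8.37 − 0.0473) − 1] = 47.92 / 31.11 = 1.540 mg/L.
Y_obs = Y / (1 + k_d θ_c) = 0.560 / (1 + 0.0473 × 6.92) = 0.560 / 1.327 = 0.4219.
ΔS = 257 − 1.54 = 255.5 mg/L, so the substrate removal rate is 39300 × 255.5/1000 = 10040 kg BOD₅/d.
So the net sludge growth is P_X = 0.4219 × 10040 = 4236 kg VSS/d.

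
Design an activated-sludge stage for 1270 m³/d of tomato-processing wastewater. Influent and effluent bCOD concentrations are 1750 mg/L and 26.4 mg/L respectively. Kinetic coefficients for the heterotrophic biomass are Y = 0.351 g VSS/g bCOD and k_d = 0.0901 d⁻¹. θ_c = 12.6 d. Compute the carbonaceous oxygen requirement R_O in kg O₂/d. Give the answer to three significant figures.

Observed yield with endogenous decay: Y_obs = Y / (1 + k_d·θ_c) = 0.351 / (1 + 0.0901 × 12.6) = 0.351 / 2.135 = 0.1644 g VSS/g bCOD.
Q·(S₀ − S) = 1270 × (1750 − 26.4) × 10⁻³ = 2189 kg/d removed.
P_X = Y_obs·Q·(S₀ − S) = 0.1644 × 2189 = 359.8 kg VSS/d.
R_O = Q·(S₀ − S) − 1.42·P_X = 2189 − 1.42 × 359.8 = 1678 kg O₂/d.

R_O ≈ 1680 kg O₂/d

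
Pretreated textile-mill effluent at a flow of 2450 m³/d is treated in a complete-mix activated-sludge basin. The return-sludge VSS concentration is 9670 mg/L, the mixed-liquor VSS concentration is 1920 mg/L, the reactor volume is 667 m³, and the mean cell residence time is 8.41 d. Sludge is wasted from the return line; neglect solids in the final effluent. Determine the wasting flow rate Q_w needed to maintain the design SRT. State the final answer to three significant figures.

Q_w ≈ 15.7 m³/d

θ_c = V·X/(Q_w·X_r) when wasting from the recycle, so Q_w = V·X/(θ_c·X_r) = 667.0 × 1920 / (8.41 × 9670) = 15.75 m³/d.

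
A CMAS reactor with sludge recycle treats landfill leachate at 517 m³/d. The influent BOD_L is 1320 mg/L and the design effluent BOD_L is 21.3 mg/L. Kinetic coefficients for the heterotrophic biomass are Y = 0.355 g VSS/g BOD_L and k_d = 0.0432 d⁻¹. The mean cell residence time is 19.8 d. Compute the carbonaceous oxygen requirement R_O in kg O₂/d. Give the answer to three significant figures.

R_O ≈ 489 kg O₂/d

Correct the yield for decay: Y_obs = Y/(1 + k_d θ_c) = 0.355 / (1 + 0.0432 × 19.8) = 0.355 / 1.855 = 0.1913.
Q·(S₀ − S) = 517 × (1320 − 21.3) × 10⁻³ = 671.4 kg/d removed.
Biomass synthesised: P_X = Y_obs × 671.4 = 128.5 kg VSS/d.
R_O = Q·(S₀ − S) − 1.42·P_X = 671.4 − 1.42 × 128.5 = 489.0 kg O₂/d.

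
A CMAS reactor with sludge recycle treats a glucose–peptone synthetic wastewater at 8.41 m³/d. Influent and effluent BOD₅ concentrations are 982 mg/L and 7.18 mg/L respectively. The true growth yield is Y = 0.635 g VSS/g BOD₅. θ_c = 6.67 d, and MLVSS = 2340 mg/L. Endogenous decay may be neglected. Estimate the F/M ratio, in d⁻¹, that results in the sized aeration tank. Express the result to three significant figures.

V·X = Y·Q·ΔS·θ_c gives V = 0.635 × 8.41 × (982 − 7.18) × 6.67 / 2340 = 14.84 m³.
F/M = applied load / biomass = Q·S₀/(V·X) = 8.41 × 982 / (14.84 × 2340) = 0.2378 d⁻¹.

F/M ≈ 0.238 d⁻¹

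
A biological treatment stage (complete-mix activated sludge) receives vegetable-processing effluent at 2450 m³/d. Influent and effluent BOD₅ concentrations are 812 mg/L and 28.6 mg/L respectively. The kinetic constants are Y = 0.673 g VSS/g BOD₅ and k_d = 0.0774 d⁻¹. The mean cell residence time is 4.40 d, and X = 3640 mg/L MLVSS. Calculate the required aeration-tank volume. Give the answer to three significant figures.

V ≈ 1160 m³

Rearranging the biomass balance for a CMAS with decay, V = Y·Q·ΔS·θ_c / [X·(1+k_d θ_c)] = 0.673 × 2450 × (812 − 28.6) × 4.40 / [3640 × (1 + 0.0774 × 4.40)] = 5.68×10^6 / 4880 = 1165 m³.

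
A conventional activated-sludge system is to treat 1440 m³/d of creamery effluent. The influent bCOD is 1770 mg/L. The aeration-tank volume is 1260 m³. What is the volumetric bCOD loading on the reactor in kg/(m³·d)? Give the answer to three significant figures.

Volumetric loading L_v = Q·S₀ / V = 1440 × 1770 g/m³ / 1260 m³ = 2023 g/(m³·d) = 2.023 kg bCOD/(m³·d).

L_v ≈ 2.02 kg bCOD/(m³·d)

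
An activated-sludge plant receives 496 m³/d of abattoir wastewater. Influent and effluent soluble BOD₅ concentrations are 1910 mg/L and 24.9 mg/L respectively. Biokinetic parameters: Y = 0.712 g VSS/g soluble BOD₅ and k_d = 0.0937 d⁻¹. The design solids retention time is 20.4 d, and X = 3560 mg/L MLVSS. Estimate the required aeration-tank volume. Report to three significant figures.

Rearranging the biomass balance for a CMAS with decay, V = Y·Q·ΔS·θ_c / [X·(1+k_d θ_c)] = 0.712 × 496 × (1910 − 24.9) × 20.4 / [3560 × (1 + 0.0937 × 20.4)] = 1.36×10^7 / 10365 = 1310 m³.

V ≈ 1310 m³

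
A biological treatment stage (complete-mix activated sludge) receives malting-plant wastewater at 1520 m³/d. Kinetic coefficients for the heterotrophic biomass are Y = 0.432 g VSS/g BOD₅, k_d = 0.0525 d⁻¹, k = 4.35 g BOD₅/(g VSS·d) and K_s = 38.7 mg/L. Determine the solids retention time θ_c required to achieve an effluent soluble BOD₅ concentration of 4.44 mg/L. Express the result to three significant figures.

θ_c ≈ 7.10 d

From 1/θ_c = Y·k·S/(K_s + S) − k_d: Y·k·S/(K_s+S) = 0.432 × 4.35 × 4.44 / (38.7 + 4.44) = 0.1934 d⁻¹.
Then 1/θ_c = μ − k_d = 0.1934 − 0.0525 = 0.1409 d⁻¹, giving θ_c = 7.097 d.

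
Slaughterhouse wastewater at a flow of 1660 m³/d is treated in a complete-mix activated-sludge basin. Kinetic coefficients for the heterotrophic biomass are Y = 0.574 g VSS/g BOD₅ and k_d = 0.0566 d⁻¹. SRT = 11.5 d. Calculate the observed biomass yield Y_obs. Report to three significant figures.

Y_obs ≈ 0.348 g VSS/g BOD₅

The observed yield is Y_obs = Y/(1 + k_d·θ_c) = 0.574 / (1 + 0.0566 × 11.5) = 0.574 / 1.651 = 0.3477 g VSS per g BOD₅ removed.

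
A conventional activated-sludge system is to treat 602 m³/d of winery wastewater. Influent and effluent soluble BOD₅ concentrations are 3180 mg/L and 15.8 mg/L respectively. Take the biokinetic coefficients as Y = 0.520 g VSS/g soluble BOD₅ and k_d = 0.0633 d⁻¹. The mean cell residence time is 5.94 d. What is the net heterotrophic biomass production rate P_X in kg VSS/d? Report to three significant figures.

Observed yield with endogenous decay: Y_obs = Y / (1 + k_d·θ_c) = 0.520 / (1 + 0.0633 × 5.94) = 0.520 / 1.376 = 0.3779 g VSS/g soluble BOD₅.
Q·(S₀ − S) = 602 × (3180 − 15.8) × 10⁻³ = 1905 kg/d removed.
So the net sludge growth is P_X = 0.3779 × 1905 = 719.9 kg VSS/d.

P_X ≈ 720 kg VSS/d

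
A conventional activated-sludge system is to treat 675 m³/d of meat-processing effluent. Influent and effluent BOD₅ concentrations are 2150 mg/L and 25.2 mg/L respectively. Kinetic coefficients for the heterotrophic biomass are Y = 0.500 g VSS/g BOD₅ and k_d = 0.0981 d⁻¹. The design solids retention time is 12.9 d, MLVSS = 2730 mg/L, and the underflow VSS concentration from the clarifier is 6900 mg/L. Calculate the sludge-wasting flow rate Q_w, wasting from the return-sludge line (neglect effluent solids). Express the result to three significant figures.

Q_w ≈ 45.9 m³/d

Steady-state biomass mass balance: V·X·(1 + k_d·θ_c) = Y·Q·(S₀ − S)·θ_c, so V = 0.500 × 675 × (2150 − 25.2) × 12.9 / [2730 × (1 + 0.0981 × 12.9)] = 9.25×10^6 / 6185 = 1496 m³.
Q_w = (V·X)/(θ_c X_r) = 1496 × 2730 / (12.9 × 6900) = 45.88 m³/d.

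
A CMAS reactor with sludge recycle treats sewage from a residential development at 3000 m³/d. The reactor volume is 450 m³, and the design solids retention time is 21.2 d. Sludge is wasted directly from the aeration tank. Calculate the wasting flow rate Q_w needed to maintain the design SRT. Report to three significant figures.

Q_w ≈ 21.2 m³/d

For wasting at MLVSS concentration, Q_w = V/θ_c = 450.0/21.2 = 21.23 m³/d.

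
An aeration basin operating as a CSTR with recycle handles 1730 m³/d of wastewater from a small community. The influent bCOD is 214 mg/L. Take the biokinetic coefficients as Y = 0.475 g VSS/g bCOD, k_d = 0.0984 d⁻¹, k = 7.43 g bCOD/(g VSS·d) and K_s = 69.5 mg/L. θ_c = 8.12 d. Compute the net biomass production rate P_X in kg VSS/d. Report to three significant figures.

P_X ≈ 95.6 kg VSS/d

From the Monod/SRT balance for a CMAS, S = K_s·(1+k_d θ_c)/[θ_c·(Y k − k_d) − 1] = 69.5 × (1 + 0.0984 × 8.12) / [8.12 × (0.475 × 7.43 − 0.0984) − 1] = 125.0 / 26.86 = 4.655 mg/L.
Observed yield with endogenous decay: Y_obs = Y / (1 + k_d·θ_c) = 0.475 / (1 + 0.0984 × 8.12) = 0.475 / 1.799 = 0.2640 g VSS/g bCOD.
Substrate removed = Q·(S₀ − S) = 1730 m³/d × (214 − 4.66) g/m³ = 3.62×10^5 g/d = 362.2 kg/d.
Net biomass production P_X = Y_obs × Q·(S₀ − S) = 0.2640 × 362.2 = 95.62 kg VSS/d.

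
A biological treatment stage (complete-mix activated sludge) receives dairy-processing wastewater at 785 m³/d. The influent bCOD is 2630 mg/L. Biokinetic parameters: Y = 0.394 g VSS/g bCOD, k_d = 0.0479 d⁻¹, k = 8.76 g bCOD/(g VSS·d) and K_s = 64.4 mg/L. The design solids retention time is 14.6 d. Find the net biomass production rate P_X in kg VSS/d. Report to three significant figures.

For a completely mixed reactor with recycle the Lawrence–McCarty relation gives S = K_s·(1 + k_d·θ_c) / [θ_c·(Y·k − k_d) − 1] = 64.4 × (1 + 0.0479 × 14.6) / [14.6 × (0.394 × 8.76 − 0.0479) − 1] = 109.4 / 48.69 = 2.248 mg/L.
The observed yield is Y_obs = Y/(1 + k_d·θ_c) = 0.394 / (1 + 0.0479 × 14.6) = 0.394 / 1.699 = 0.2319 g VSS per g bCOD removed.
Mass of bCOD removed per day: Q(S₀ − S) = 785 × 2628 g/m³ = 2063 kg/d.
Net biomass production P_X = Y_obs × Q·(S₀ − S) = 0.2319 × 2063 = 478.3 kg VSS/d.

P_X ≈ 478 kg VSS/d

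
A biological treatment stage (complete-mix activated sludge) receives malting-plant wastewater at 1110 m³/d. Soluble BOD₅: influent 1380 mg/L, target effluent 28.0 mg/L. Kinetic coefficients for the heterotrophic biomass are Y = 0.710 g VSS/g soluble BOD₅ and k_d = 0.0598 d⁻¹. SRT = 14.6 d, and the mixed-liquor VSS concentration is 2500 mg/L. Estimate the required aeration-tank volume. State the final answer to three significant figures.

Rearranging the biomass balance for a CMAS with decay, V = Y·Q·ΔS·θ_c / [X·(1+k_d θ_c)] = 0.710 × 1110 × (1380 − 28.0) × 14.6 / [2500 × (1 + 0.0598 × 14.6)] = 1.56×10^7 / 4683 = 3322 m³.

V ≈ 3320 m³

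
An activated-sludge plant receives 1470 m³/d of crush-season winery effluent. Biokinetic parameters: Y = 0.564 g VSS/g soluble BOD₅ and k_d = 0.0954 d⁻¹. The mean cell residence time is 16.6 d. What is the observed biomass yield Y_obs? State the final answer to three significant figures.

Y_obs ≈ 0.218 g VSS/g soluble BOD₅

Observed yield with endogenous decay: Y_obs = Y / (1 + k_d·θ_c) = 0.564 / (1 + 0.0954 × 16.6) = 0.564 / 2.584 = 0.2183 g VSS/g soluble BOD₅.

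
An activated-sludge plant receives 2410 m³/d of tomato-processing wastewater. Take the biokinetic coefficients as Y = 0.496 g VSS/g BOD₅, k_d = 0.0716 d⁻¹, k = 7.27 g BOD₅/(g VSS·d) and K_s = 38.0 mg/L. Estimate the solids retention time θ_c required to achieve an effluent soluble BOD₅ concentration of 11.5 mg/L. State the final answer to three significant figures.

θ_c ≈ 1.31 d

From 1/θ_c = Y·k·S/(K_s + S) − k_d: Y·k·S/(K_s+S) = 0.496 × 7.27 × 11.5 / (38.0 + 11.5) = 0.8377 d⁻¹.
1/θ_c = 0.8377 − 0.0716 = 0.7661 d⁻¹, so θ_c = 1.305 d.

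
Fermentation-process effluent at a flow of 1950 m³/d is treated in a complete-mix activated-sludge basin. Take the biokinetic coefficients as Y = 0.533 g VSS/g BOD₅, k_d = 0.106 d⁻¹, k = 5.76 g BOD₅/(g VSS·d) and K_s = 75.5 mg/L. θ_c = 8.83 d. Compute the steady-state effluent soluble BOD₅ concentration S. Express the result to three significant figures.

For a completely mixed reactor with recycle the Lawrence–McCarty relation gives S = K_s·(1 + k_d·θ_c) / [θ_c·(Y·k − k_d) − 1] = 75.5 × (1 + 0.106 × 8.83) / [8.83 × (0.533 × 5.76 − 0.106) − 1] = 146.2 / 25.17 = 5.807 mg/L.

S ≈ 5.81 mg/L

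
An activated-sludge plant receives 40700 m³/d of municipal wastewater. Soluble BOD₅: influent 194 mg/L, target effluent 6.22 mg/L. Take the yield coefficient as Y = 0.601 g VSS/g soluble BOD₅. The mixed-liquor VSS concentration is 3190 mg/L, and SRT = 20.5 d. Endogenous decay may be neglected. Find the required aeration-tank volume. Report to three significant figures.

With k_d = 0 the design equation reduces to V = Y Q (S₀−S) θ_c / X = 0.601 × 40700 × (194 − 6.22) × 20.5 / 3190 = 29518 m³.

V ≈ 29500 m³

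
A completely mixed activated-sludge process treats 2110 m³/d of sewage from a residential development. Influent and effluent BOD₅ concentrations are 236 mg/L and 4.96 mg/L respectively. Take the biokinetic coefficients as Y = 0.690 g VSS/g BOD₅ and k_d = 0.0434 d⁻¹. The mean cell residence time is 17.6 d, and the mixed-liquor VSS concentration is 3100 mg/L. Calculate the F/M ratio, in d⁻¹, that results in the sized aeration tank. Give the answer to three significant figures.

Steady-state biomass mass balance: V·X·(1 + k_d·θ_c) = Y·Q·(S₀ − S)·θ_c, so V = 0.690 × 2110 × (236 − 4.96) × 17.6 / [3100 × (1 + 0.0434 × 17.6)] = 5.92×10^6 / 5468 = 1083 m³.
F/M = Q·S₀ / (V·X) = 2110 × 236 / (1083 × 3100) = 0.1484 g BOD₅·(g VSS·d)⁻¹.

F/M ≈ 0.148 d⁻¹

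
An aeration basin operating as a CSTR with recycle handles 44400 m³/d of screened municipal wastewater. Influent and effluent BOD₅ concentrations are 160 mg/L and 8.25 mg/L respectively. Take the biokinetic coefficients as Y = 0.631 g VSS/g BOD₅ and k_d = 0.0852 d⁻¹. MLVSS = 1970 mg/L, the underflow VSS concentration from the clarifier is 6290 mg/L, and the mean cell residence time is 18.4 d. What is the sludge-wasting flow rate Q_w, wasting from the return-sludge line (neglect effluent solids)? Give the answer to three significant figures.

Steady-state biomass mass balance: V·X·(1 + k_d·θ_c) = Y·Q·(S₀ − S)·θ_c, so V = 0.631 × 44400 × (160 − 8.25) × 18.4 / [1970 × (1 + 0.0852 × 18.4)] = 7.82×10^7 / 5058 = 15465 m³.
θ_c = V·X/(Q_w·X_r) when wasting from the recycle, so Q_w = V·X/(θ_c·X_r) = 15465 × 1970 / (18.4 × 6290) = 263.2 m³/d.

Q_w ≈ 263 m³/d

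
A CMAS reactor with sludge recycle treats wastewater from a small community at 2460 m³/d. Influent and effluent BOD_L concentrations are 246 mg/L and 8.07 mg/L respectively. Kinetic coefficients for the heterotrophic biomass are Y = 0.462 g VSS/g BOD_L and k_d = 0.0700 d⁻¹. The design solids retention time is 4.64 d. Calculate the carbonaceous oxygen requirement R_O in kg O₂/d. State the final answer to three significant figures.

R_O ≈ 295 kg O₂/d

The observed yield is Y_obs = Y/(1 + k_d·θ_c) = 0.462 / (1 + 0.0700 × 4.64) = 0.462 / 1.325 = 0.3487 g VSS per g BOD_L removed.
ΔS = 246 − 8.07 = 237.9 mg/L, so the substrate removal rate is 2460 × 237.9/1000 = 585.3 kg BOD_L/d.
Net sludge production P_X = 0.3487 × 585.3 = 204.1 kg VSS/d.
R_O = Q·ΔS − 1.42 P_X = 585.3 − 289.8 = 295.5 kg O₂/d.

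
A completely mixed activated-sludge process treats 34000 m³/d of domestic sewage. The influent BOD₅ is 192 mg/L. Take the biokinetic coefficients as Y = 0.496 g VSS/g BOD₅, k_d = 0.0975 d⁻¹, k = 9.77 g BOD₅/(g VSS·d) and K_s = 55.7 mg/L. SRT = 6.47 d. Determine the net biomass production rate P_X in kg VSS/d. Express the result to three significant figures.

P_X ≈ 1950 kg VSS/d

From the Monod/SRT balance for a CMAS, S = K_s·(1+k_d θ_c)/[θ_c·(Y k − k_d) − 1] = 55.7 × (1 + 0.0975 × 6.47) / [6.47 × (0.496 × 9.77 − 0.0975) − 1] = 90.84 / 29.72 = 3.056 mg/L.
Observed yield with endogenous decay: Y_obs = Y / (1 + k_d·θ_c) = 0.496 / (1 + 0.0975 × 6.47) = 0.496 / 1.631 = 0.3041 g VSS/g BOD₅.
Mass of BOD₅ removed per day: Q(S₀ − S) = 34000 × 188.9 g/m³ = 6424 kg/d.
P_X = Y_obs · Q(S₀ − S) = 0.3041 × 6424 = 1954 kg VSS/d.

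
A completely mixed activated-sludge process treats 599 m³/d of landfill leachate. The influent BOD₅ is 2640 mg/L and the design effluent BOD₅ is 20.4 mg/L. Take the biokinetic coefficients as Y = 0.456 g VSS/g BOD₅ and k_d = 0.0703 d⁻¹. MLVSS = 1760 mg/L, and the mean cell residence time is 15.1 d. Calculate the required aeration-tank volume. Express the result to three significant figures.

V ≈ 2980 m³

From the SRT design equation V = Y Q (S₀−S) θ_c / [X (1 + k_d θ_c)] = 0.456 × 599 × (2640 − 20.4) × 15.1 / [1760 × (1 + 0.0703 × 15.1)] = 1.08×10^7 / 3628 = 2978 m³.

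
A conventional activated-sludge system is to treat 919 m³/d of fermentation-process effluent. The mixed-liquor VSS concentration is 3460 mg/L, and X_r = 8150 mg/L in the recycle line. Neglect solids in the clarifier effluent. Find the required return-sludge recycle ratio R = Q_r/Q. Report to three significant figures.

R ≈ 0.738

R = Q_r/Q = X/(X_r − X) = 3460 / (8150 − 3460) = 0.7377.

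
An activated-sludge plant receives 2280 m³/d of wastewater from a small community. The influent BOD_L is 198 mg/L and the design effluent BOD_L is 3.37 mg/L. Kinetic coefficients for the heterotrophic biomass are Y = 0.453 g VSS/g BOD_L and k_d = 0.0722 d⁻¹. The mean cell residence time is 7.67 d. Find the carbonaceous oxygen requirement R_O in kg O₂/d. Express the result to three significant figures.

Correct the yield for decay: Y_obs = Y/(1 + k_d θ_c) = 0.453 / (1 + 0.0722 × 7.67) = 0.453 / 1.554 = 0.2915.
Q·(S₀ − S) = 2280 × (198 − 3.37) × 10⁻³ = 443.8 kg/d removed.
Net sludge production P_X = 0.2915 × 443.8 = 129.4 kg VSS/d.
R_O = Q·(S₀ − S) − 1.42·P_X = 443.8 − 1.42 × 129.4 = 260.0 kg O₂/d.

R_O ≈ 260 kg O₂/d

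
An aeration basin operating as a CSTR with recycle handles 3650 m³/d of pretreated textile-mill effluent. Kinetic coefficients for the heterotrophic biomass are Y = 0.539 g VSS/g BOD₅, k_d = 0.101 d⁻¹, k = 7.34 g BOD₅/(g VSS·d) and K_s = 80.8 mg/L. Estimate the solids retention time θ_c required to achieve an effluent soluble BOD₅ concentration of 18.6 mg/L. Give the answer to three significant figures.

Specific growth rate at S = 18.6 mg/L: μ = YkS/(K_s+S) = 0.539·7.34·18.6/(80.8+18.6) = 0.7403 d⁻¹.
θ_c = 1/(μ − k_d) = 1/(0.7403 − 0.101) = 1/0.6393 = 1.564 d.

θ_c ≈ 1.56 d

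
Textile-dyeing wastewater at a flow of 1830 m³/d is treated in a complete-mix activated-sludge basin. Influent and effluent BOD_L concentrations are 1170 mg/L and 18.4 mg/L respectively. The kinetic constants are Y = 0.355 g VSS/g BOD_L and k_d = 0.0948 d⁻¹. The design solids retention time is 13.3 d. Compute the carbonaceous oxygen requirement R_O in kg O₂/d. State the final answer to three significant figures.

Y_obs = Y / (1 + k_d θ_c) = 0.355 / (1 + 0.0948 × 13.3) = 0.355 / 2.261 = 0.1570.
Q·(S₀ − S) = 1830 × (1170 − 18.4) × 10⁻³ = 2107 kg/d removed.
Biomass synthesised: P_X = Y_obs × 2107 = 330.9 kg VSS/d.
Carbonaceous O₂ demand = substrate oxidised − cell-mass equivalent = 2107 − 1.42 × 330.9 = 1638 kg O₂/d.

R_O ≈ 1640 kg O₂/d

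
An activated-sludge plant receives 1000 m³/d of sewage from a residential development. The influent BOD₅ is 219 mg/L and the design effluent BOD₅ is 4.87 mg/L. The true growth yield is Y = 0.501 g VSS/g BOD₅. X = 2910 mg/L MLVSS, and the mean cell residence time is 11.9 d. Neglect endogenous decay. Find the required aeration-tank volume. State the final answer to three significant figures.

V ≈ 439 m³

With k_d = 0 the design equation reduces to V = Y Q (S₀−S) θ_c / X = 0.501 × 1000 × (219 − 4.87) × 11.9 / 2910 = 438.7 m³.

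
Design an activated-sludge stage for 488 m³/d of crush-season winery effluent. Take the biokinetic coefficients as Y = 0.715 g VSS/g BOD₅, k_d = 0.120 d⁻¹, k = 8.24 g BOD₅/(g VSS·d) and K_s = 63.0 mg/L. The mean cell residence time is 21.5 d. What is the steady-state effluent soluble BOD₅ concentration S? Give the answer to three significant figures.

For a completely mixed reactor with recycle the Lawrence–McCarty relation gives S = K_s·(1 + k_d·θ_c) / [θ_c·(Y·k − k_d) − 1] = 63.0 × (1 + 0.120 × 21.5) / [21.5 × (0.715 × 8.24 − 0.120) − 1] = 225.5 / 123.1 = 1.832 mg/L.

S ≈ 1.83 mg/L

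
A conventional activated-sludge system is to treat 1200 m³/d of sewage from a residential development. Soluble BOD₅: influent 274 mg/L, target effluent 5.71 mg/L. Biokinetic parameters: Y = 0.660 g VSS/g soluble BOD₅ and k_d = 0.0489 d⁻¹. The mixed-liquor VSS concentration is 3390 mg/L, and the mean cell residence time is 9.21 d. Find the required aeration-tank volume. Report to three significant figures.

From the SRT design equation V = Y Q (S₀−S) θ_c / [X (1 + k_d θ_c)] = 0.660 × 1200 × (274 − 5.71) × 9.21 / [3390 × (1 + 0.0489 × 9.21)] = 1.96×10^6 / 4917 = 398.0 m³.

V ≈ 398 m³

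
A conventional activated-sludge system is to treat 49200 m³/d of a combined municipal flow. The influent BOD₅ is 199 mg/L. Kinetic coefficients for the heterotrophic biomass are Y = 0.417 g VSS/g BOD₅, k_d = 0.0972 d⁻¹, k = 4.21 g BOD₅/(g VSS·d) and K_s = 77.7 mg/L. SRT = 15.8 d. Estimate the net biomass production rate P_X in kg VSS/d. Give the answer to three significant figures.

For a completely mixed reactor with recycle the Lawrence–McCarty relation gives S = K_s·(1 + k_d·θ_c) / [θ_c·(Y·k − k_d) − 1] = 77.7 × (1 + 0.0972 × 15.8) / [15.8 × (0.417 × 4.21 − 0.0972) − 1] = 197.0 / 25.20 = 7.818 mg/L.
Y_obs = Y / (1 + k_d θ_c) = 0.417 / (1 + 0.0972 × 15.8) = 0.417 / 2.536 = 0.1644.
ΔS = 199 − 7.82 = 191.2 mg/L, so the substrate removal rate is 49200 × 191.2/1000 = 9406 kg BOD₅/d.
Biomass produced: P_X = Y_obs·Q·ΔS = 0.1644 × 9406 ≈ 1547 kg VSS/d.

P_X ≈ 1550 kg VSS/d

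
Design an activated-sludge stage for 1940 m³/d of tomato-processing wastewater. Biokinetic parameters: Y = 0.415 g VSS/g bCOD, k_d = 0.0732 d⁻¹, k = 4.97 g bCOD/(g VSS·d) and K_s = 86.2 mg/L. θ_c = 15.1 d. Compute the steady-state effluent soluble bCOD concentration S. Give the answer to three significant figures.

Effluent substrate depends only on kinetics and SRT: S = K_s(1 + k_d θ_c) / [θ_c(Yk − k_d) − 1] = 86.2 × (1 + 0.0732 × 15.1) / [15.1 × (0.415 × 4.97 − 0.0732) − 1] = 181.5 / 29.04 = 6.249 mg/L.

S ≈ 6.25 mg/L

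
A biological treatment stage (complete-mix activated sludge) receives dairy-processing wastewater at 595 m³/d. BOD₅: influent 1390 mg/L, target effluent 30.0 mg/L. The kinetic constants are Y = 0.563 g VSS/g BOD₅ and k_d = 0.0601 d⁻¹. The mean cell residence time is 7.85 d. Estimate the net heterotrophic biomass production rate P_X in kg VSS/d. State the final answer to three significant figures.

P_X ≈ 310 kg VSS/d

Y_obs = Y / (1 + k_d θ_c) = 0.563 / (1 + 0.0601 × 7.85) = 0.563 / 1.472 = 0.3825.
Substrate removed = Q·(S₀ − S) = 595 m³/d × (1390 − 30.0) g/m³ = 8.09×10^5 g/d = 809.2 kg/d.
P_X = Y_obs · Q(S₀ − S) = 0.3825 × 809.2 = 309.5 kg VSS/d.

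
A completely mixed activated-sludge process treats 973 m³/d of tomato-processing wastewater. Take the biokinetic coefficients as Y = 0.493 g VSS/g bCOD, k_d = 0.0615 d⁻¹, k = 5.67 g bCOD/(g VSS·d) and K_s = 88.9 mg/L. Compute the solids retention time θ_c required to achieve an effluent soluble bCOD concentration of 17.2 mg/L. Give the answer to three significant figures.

θ_c ≈ 2.55 d

At the target effluent, Y k S/(K_s+S) = 0.493×5.67×17.2/106.1 = 0.4532 d⁻¹.
1/θ_c = 0.4532 − 0.0615 = 0.3917 d⁻¹, so θ_c = 2.553 d.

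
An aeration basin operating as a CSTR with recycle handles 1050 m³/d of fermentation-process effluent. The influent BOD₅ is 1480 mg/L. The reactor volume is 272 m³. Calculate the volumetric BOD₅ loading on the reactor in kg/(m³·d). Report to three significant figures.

L_v ≈ 5.71 kg BOD₅/(m³·d)

Applied BOD₅ load per unit volume = Q·S₀/V = (1050 × 1480/1000)/272.0 = 5.713 kg BOD₅·m⁻³·d⁻¹.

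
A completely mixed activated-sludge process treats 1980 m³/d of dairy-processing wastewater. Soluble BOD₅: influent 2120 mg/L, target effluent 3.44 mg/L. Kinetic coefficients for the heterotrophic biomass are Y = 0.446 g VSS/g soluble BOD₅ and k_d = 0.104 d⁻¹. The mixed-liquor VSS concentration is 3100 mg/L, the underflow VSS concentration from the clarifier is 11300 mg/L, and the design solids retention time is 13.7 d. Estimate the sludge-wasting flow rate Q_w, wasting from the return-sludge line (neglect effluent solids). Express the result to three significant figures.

Rearranging the biomass balance for a CMAS with decay, V = Y·Q·ΔS·θ_c / [X·(1+k_d θ_c)] = 0.446 × 1980 × (2120 − 3.44) × 13.7 / [3100 × (1 + 0.104 × 13.7)] = 2.56×10^7 / 7517 = 3407 m³.
Q_w = (V·X)/(θ_c X_r) = 3407 × 3100 / (13.7 × 11300) = 68.21 m³/d.

Q_w ≈ 68.2 m³/d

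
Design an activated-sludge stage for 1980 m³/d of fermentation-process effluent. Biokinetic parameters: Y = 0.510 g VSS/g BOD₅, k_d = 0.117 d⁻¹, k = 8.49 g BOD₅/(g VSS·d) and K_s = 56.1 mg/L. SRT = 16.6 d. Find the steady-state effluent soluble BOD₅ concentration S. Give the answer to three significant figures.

Effluent substrate depends only on kinetics and SRT: S = K_s(1 + k_d θ_c) / [θ_c(Yk − k_d) − 1] = 56.1 × (1 + 0.117 × 16.6) / [16.6 × (0.510 × 8.49 − 0.117) − 1] = 165.1 / 68.93 = 2.394 mg/L.

S ≈ 2.39 mg/L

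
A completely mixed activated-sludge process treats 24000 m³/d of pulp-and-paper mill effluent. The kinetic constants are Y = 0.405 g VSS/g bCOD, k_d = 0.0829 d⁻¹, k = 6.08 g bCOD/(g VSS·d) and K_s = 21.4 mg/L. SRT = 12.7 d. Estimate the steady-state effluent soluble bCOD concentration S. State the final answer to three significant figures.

Effluent substrate depends only on kinetics and SRT: S = K_s(1 + k_d θ_c) / [θ_c(Yk − k_d) − 1] = 21.4 × (1 + 0.0829 × 12.7) / [12.7 × (0.405 × 6.08 − 0.0829) − 1] = 43.93 / 29.22 = 1.503 mg/L.

S ≈ 1.50 mg/L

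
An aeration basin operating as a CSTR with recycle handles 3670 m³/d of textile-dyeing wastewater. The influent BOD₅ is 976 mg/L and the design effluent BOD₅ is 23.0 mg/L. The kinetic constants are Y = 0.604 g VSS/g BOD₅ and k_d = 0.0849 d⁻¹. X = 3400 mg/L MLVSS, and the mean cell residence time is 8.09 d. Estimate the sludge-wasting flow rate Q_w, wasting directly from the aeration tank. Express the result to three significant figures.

Q_w ≈ 368 m³/d

From the SRT design equation V = Y Q (S₀−S) θ_c / [X (1 + k_d θ_c)] = 0.604 × 3670 × (976 − 23.0) × 8.09 / [3400 × (1 + 0.0849 × 8.09)] = 1.71×10^7 / 5735 = 2980 m³.
Wasting from the aeration tank: Q_w = V / θ_c = 2980 / 8.09 = 368.3 m³/d.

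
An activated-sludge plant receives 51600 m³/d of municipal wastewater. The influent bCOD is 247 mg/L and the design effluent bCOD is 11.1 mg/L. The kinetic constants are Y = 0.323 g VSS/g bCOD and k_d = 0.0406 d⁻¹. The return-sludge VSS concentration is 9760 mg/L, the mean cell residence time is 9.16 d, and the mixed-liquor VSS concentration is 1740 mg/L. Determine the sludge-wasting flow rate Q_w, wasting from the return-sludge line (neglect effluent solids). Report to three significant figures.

Q_w ≈ 294 m³/d

Rearranging the biomass balance for a CMAS with decay, V = Y·Q·ΔS·θ_c / [X·(1+k_d θ_c)] = 0.323 × 51600 × (247 − 11.1) × 9.16 / [1740 × (1 + 0.0406 × 9.16)] = 3.6×10^7 / 2387 = 15087 m³.
Q_w = (V·X)/(θ_c X_r) = 15087 × 1740 / (9.16 × 9760) = 293.6 m³/d.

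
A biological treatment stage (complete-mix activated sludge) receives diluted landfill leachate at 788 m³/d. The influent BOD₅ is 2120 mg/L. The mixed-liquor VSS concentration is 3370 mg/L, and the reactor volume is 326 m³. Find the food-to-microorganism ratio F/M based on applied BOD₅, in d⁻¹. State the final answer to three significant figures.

Food-to-microorganism ratio F/M = Q S₀ / (V X) = 788 × 2120 / (326.0 × 3370) = 1.521 d⁻¹.

F/M ≈ 1.52 d⁻¹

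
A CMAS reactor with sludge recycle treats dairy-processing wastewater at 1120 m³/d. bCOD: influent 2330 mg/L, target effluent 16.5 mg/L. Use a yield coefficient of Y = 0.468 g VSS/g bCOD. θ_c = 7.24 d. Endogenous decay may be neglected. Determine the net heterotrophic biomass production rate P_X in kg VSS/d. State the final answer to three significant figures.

P_X ≈ 1210 kg VSS/d

Since k_d ≈ 0, Y_obs = Y = 0.468 g VSS/g bCOD.
Q·(S₀ − S) = 1120 × (2330 − 16.5) × 10⁻³ = 2591 kg/d removed.
Biomass produced: P_X = Y_obs·Q·ΔS = 0.4680 × 2591 ≈ 1213 kg VSS/d.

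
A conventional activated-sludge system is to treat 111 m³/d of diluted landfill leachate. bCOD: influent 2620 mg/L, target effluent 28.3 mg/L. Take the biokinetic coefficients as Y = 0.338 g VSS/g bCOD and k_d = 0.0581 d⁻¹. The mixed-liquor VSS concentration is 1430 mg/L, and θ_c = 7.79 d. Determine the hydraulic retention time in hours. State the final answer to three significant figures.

Steady-state biomass mass balance: V·X·(1 + k_d·θ_c) = Y·Q·(S₀ − S)·θ_c, so V = 0.338 × 111 × (2620 − 28.3) × 7.79 / [1430 × (1 + 0.0581 × 7.79)] = 7.57×10^5 / 2077 = 364.7 m³.
HRT = V/Q = 364.7 m³ / 111 m³·d⁻¹ = 3.285 d × 24 = 78.84 h.

τ ≈ 78.8 h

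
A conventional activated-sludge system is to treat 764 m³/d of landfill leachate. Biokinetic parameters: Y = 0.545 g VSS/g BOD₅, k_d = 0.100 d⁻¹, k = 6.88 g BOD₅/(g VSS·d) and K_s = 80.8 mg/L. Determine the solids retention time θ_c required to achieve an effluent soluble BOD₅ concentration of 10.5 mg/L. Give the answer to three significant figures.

From 1/θ_c = Y·k·S/(K_s + S) − k_d: Y·k·S/(K_s+S) = 0.545 × 6.88 × 10.5 / (80.8 + 10.5) = 0.4312 d⁻¹.
Then 1/θ_c = μ − k_d = 0.4312 − 0.100 = 0.3312 d⁻¹, giving θ_c = 3.019 d.

θ_c ≈ 3.02 d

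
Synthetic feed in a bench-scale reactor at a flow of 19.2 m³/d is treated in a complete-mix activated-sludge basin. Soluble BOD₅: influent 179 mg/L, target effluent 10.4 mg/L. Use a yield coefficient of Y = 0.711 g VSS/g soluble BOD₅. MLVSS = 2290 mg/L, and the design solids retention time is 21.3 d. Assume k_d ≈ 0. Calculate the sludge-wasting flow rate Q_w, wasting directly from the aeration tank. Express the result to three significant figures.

With k_d = 0 the design equation reduces to V = Y Q (S₀−S) θ_c / X = 0.711 × 19.2 × (179 − 10.4) × 21.3 / 2290 = 21.41 m³.
With mixed-liquor wasting, θ_c = V/Q_w, so Q_w = V/θ_c = 21.41/21.3 = 1.005 m³/d.

Q_w ≈ 1.01 m³/d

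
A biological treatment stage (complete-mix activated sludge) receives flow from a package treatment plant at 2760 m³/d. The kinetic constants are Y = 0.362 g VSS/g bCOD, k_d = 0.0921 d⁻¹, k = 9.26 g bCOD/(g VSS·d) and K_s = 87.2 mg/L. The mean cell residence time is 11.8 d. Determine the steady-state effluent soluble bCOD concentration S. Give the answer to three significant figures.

For a completely mixed reactor with recycle the Lawrence–McCarty relation gives S = K_s·(1 + k_d·θ_c) / [θ_c·(Y·k − k_d) − 1] = 87.2 × (1 + 0.0921 × 11.8) / [11.8 × (0.362 × 9.26 − 0.0921) − 1] = 182.0 / 37.47 = 4.857 mg/L.

S ≈ 4.86 mg/L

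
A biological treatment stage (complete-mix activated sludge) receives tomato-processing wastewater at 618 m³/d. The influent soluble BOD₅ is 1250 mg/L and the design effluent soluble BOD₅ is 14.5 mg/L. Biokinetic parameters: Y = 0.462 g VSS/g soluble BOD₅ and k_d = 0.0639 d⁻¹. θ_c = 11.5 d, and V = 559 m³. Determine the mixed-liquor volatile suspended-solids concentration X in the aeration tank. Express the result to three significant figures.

Solving the biomass balance for X: X = Y Q (S₀−S) θ_c / [V (1+k_d θ_c)] = 0.462 × 618 × (1250 − 14.5) × 11.5 / [559 × (1 + 0.0639 × 11.5)] = 4183 mg/L.

X ≈ 4180 mg/L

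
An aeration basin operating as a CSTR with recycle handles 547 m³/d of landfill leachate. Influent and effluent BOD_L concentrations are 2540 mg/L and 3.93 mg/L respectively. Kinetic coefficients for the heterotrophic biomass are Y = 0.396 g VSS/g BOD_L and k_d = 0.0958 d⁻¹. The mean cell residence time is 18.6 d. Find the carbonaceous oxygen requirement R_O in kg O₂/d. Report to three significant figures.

Correct the yield for decay: Y_obs = Y/(1 + k_d θ_c) = 0.396 / (1 + 0.0958 × 18.6) = 0.396 / 2.782 = 0.1423.
Mass of BOD_L removed per day: Q(S₀ − S) = 547 × 2536 g/m³ = 1387 kg/d.
Biomass synthesised: P_X = Y_obs × 1387 = 197.5 kg VSS/d.
R_O = Q·(S₀ − S) − 1.42·P_X = 1387 − 1.42 × 197.5 = 1107 kg O₂/d.

R_O ≈ 1110 kg O₂/d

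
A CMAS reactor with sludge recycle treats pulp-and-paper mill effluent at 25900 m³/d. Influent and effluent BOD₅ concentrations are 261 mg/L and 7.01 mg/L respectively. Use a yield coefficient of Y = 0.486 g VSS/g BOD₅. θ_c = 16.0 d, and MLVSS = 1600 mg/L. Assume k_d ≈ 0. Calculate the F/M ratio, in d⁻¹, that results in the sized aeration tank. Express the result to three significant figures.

F/M ≈ 0.132 d⁻¹

V·X = Y·Q·ΔS·θ_c gives V = 0.486 × 25900 × (261 − 7.01) × 16.0 / 1600 = 31971 m³.
F/M = Q·S₀ / (V·X) = 25900 × 261 / (31971 × 1600) = 0.1322 g BOD₅·(g VSS·d)⁻¹.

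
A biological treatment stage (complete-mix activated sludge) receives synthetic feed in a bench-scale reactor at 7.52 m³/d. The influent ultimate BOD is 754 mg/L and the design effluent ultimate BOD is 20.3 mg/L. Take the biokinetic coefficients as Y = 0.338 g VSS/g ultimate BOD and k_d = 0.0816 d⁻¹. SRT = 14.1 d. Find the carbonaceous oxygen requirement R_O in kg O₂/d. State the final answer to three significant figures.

R_O ≈ 4.29 kg O₂/d

The observed yield is Y_obs = Y/(1 + k_d·θ_c) = 0.338 / (1 + 0.0816 × 14.1) = 0.338 / 2.151 = 0.1572 g VSS per g ultimate BOD removed.
Q·(S₀ − S) = 7.52 × (754 − 20.3) × 10⁻³ = 5.517 kg/d removed.
P_X = Y_obs·Q·(S₀ − S) = 0.1572 × 5.517 = 0.8672 kg VSS/d.
Carbonaceous O₂ demand = substrate oxidised − cell-mass equivalent = 5.517 − 1.42 × 0.8672 = 4.286 kg O₂/d.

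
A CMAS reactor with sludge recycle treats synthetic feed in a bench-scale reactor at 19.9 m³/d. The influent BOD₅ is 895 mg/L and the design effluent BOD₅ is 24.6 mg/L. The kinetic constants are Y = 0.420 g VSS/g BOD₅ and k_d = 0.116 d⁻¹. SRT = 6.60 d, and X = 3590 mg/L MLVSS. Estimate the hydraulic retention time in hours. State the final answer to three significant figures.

From the SRT design equation V = Y Q (S₀−S) θ_c / [X (1 + k_d θ_c)] = 0.420 × 19.9 × (895 − 24.6) × 6.60 / [3590 × (1 + 0.116 × 6.60)] = 4.8×10^4 / 6339 = 7.575 m³.
τ = V/Q = 7.575/19.9 = 0.3806 d, or 9.136 h.

τ ≈ 9.14 h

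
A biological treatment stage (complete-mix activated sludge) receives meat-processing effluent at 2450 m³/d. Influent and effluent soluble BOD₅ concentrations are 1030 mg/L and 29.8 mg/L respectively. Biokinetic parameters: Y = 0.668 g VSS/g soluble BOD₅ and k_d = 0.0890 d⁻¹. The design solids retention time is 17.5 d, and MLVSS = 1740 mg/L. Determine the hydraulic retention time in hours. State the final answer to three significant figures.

τ ≈ 63.1 h

From the SRT design equation V = Y Q (S₀−S) θ_c / [X (1 + k_d θ_c)] = 0.668 × 2450 × (1030 − 29.8) × 17.5 / [1740 × (1 + 0.0890 × 17.5)] = 2.86×10^7 / 4450 = 6437 m³.
τ = V/Q = 6437/2450 = 2.627 d, or 63.06 h.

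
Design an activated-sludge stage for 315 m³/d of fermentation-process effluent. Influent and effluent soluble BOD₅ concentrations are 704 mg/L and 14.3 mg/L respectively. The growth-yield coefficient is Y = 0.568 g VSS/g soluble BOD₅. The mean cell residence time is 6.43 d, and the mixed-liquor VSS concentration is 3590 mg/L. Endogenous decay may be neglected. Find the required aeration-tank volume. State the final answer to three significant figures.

Biomass mass balance (decay neglected): V·X = Y·Q·(S₀ − S)·θ_c, so V = 0.568 × 315 × (704 − 14.3) × 6.43 / 3590 = 221.0 m³.

V ≈ 221 m³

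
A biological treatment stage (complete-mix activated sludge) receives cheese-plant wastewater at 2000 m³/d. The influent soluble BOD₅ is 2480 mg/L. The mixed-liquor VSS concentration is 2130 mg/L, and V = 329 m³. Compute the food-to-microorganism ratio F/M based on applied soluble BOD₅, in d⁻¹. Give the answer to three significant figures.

F/M = Q·S₀ / (V·X) = 2000 × 2480 / (329.0 × 2130) = 7.078 g soluble BOD₅·(g VSS·d)⁻¹.

F/M ≈ 7.08 d⁻¹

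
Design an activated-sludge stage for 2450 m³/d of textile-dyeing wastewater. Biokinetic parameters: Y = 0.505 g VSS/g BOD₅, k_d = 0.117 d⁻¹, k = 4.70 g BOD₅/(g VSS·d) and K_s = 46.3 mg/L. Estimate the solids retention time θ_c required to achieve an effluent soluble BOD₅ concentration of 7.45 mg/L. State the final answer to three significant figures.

Specific growth rate at S = 7.45 mg/L: μ = YkS/(K_s+S) = 0.505·4.70·7.45/(46.3+7.45) = 0.3290 d⁻¹.
Then 1/θ_c = μ − k_d = 0.3290 − 0.117 = 0.2120 d⁻¹, giving θ_c = 4.717 d.

θ_c ≈ 4.72 d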